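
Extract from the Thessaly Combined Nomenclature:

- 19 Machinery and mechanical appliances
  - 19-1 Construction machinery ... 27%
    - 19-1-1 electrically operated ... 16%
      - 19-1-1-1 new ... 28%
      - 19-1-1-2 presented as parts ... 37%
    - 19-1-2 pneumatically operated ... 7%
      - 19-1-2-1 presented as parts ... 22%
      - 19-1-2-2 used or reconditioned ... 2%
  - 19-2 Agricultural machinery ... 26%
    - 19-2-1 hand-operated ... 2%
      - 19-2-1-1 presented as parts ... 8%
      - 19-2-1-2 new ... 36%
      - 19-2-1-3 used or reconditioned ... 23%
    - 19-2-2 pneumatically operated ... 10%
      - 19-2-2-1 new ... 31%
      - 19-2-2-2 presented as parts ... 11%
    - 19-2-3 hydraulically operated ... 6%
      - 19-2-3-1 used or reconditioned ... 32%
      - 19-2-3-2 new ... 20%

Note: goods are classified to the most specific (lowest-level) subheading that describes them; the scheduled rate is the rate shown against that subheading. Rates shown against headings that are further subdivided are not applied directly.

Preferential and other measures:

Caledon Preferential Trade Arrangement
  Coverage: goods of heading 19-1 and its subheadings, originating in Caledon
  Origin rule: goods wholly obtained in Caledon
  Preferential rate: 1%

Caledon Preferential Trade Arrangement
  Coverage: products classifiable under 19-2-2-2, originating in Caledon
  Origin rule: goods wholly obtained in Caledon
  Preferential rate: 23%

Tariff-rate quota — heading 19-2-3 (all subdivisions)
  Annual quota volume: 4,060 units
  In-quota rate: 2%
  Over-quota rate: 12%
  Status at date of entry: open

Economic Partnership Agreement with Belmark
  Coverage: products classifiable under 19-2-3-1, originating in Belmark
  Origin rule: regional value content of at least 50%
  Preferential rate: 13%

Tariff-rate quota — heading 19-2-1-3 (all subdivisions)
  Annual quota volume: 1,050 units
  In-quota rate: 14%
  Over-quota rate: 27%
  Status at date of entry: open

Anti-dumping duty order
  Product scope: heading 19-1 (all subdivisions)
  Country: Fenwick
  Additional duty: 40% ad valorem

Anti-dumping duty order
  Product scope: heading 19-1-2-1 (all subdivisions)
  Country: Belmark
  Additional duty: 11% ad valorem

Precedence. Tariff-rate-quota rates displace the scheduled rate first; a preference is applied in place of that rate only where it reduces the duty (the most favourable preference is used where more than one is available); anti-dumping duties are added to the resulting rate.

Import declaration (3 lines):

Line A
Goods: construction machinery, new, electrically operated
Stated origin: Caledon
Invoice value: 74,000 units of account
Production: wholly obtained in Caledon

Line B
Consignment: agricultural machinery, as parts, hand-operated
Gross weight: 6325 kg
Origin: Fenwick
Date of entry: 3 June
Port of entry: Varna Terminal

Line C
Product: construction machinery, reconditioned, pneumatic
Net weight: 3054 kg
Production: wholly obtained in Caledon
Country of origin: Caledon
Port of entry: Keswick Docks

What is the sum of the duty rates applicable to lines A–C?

Line A: construction → 19-1; electrically operated → 19-1-1; new → 19-1-1-1. Scheduled 28%. Caledon agreement on 19-1: wholly obtained → 1% available; Caledon agreement on 19-2-2-2: 19-1-1-1 not covered; preferential 1%. → 1%.
Line B: agricultural → 19-2; hand-operated → 19-2-1; as parts → 19-2-1-1. Scheduled 8%. No special measure applies. → 8%.
Line C: construction → 19-1; pneumatic → 19-1-2; reconditioned → 19-1-2-2. Scheduled 2%. Caledon agreement on 19-1: wholly obtained → 1% available; Caledon agreement on 19-2-2-2: 19-1-2-2 not covered; preferential 1%. → 1%.
Sum: 1% + 8% + 1% = 10%.

10%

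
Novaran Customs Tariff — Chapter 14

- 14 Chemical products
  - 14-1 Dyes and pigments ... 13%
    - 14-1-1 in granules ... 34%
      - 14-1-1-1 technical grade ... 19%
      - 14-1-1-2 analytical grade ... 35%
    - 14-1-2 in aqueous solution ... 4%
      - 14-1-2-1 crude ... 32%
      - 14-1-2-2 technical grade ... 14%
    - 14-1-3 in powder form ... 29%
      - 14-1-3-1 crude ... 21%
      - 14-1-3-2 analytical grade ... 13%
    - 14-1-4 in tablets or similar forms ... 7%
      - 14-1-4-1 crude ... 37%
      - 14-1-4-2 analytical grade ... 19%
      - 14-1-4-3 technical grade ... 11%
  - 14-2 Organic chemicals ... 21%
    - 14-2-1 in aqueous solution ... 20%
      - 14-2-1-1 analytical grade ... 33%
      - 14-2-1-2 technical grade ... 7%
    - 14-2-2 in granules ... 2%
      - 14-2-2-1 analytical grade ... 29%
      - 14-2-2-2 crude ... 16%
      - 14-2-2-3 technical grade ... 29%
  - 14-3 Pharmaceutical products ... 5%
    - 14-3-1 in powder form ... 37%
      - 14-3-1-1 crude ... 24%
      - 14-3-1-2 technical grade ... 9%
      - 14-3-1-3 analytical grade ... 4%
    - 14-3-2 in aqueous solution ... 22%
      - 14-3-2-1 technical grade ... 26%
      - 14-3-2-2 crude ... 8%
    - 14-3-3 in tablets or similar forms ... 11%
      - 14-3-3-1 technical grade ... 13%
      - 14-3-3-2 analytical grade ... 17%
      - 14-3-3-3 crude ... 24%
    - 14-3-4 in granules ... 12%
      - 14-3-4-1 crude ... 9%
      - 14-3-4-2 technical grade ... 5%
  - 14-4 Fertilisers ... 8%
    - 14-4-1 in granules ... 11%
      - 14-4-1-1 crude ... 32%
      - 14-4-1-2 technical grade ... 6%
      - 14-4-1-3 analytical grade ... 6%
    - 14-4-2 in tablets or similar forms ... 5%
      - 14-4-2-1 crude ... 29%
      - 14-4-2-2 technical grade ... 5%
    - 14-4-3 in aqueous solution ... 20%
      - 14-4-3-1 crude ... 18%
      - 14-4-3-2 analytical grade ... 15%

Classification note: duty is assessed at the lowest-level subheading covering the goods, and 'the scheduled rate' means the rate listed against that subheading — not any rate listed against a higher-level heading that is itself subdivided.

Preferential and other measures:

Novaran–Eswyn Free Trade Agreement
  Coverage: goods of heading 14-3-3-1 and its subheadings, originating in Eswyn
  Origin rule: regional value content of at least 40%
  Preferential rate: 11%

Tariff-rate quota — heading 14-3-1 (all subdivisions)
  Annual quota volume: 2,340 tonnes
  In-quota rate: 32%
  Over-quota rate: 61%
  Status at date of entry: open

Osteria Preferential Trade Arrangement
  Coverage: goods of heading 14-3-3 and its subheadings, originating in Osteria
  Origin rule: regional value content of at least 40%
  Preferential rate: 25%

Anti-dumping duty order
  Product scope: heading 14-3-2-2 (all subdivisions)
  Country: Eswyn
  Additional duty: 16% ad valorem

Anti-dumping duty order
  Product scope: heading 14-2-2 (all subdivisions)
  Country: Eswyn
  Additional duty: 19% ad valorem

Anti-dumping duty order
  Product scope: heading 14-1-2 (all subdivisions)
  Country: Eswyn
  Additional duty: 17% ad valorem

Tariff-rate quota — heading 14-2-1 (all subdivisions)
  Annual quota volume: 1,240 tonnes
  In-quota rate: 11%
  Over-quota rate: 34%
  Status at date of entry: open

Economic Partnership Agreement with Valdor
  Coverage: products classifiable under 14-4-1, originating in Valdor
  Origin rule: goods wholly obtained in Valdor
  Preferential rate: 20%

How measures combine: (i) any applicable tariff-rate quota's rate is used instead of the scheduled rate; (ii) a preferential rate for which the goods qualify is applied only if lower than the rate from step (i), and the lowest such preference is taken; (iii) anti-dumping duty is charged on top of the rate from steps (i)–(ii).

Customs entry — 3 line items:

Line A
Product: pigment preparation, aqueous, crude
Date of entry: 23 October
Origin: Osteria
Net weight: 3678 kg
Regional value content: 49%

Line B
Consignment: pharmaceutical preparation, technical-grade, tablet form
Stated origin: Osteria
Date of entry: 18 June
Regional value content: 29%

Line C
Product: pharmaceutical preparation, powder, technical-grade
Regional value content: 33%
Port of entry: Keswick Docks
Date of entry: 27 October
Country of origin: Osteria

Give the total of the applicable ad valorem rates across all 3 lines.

77%

Line A: pigment → 14-1; aqueous → 14-1-2; crude → 14-1-2-1. Scheduled 32%. Osteria agreement on 14-3-3: 14-1-2-1 not covered. → 32%.
Line B: pharmaceutical → 14-3; tablet form → 14-3-3; technical-grade → 14-3-3-1. Scheduled 13%. Osteria agreement on 14-3-3: RVC < 40%. → 13%.
Line C: pharmaceutical → 14-3; powder → 14-3-1; technical-grade → 14-3-1-2. Scheduled 9%. quota on 14-3-1 open → in-quota 32%; Osteria agreement on 14-3-3: 14-3-1-2 not covered. → 32%.
Sum: 32% + 13% + 32% = 77%.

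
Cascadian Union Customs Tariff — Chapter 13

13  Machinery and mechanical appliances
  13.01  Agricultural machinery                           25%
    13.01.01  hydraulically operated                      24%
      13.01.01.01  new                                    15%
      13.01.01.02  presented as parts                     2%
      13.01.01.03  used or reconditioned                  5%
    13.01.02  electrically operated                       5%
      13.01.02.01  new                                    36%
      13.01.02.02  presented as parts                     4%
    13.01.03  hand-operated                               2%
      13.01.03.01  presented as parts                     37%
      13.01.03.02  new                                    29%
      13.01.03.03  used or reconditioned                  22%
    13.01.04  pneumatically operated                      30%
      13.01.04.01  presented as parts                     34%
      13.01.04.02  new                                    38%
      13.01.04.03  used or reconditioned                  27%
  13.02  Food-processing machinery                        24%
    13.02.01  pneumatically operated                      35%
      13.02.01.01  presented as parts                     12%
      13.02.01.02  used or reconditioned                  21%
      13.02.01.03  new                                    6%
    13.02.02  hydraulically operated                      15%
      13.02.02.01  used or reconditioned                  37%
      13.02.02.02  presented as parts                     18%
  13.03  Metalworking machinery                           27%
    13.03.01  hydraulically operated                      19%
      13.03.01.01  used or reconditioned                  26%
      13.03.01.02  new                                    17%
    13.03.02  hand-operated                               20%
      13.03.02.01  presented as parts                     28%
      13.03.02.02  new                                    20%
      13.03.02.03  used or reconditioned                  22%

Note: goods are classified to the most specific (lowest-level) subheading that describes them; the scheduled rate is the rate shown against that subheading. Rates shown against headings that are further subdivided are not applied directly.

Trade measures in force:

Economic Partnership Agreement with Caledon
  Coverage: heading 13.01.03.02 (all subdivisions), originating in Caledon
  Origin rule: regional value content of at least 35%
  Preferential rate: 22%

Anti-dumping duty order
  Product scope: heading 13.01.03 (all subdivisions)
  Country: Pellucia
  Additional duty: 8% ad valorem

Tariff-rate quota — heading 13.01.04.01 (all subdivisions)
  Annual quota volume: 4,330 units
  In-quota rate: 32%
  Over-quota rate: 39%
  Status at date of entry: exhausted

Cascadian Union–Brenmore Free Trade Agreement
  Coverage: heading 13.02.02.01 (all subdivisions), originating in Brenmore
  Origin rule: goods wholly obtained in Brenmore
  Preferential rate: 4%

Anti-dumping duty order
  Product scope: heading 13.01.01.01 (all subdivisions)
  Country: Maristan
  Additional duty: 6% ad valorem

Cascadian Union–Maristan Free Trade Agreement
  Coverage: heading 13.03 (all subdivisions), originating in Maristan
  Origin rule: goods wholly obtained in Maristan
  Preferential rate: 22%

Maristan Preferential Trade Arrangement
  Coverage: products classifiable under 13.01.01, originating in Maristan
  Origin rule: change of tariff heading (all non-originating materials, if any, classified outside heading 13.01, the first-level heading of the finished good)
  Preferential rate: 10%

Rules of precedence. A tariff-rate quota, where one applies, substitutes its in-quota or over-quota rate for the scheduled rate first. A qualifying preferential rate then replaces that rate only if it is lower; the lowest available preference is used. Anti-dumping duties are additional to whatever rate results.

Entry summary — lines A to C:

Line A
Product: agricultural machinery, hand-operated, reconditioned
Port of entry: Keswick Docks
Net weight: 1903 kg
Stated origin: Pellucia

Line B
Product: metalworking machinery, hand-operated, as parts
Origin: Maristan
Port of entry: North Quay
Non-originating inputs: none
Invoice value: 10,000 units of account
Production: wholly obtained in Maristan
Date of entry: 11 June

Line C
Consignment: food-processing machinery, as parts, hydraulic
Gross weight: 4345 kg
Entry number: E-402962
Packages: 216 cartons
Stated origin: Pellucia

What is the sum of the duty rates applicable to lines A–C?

Line A: agricultural → 13.01; hand-operated → 13.01.03; reconditioned → 13.01.03.03. Scheduled 22%. anti-dumping (Pellucia, 13.01.03): +8%; total 22% + 8% = 30%. → 30%.
Line B: metalworking → 13.03; hand-operated → 13.03.02; as parts → 13.03.02.01. Scheduled 28%. Maristan agreement on 13.03: wholly obtained → 22% available; Maristan agreement on 13.01.01: 13.03.02.01 not covered; preferential 22%. → 22%.
Line C: food-processing → 13.02; hydraulic → 13.02.02; as parts → 13.02.02.02. Scheduled 18%. No special measure applies. → 18%.
Sum: 30% + 22% + 18% = 70%.

70%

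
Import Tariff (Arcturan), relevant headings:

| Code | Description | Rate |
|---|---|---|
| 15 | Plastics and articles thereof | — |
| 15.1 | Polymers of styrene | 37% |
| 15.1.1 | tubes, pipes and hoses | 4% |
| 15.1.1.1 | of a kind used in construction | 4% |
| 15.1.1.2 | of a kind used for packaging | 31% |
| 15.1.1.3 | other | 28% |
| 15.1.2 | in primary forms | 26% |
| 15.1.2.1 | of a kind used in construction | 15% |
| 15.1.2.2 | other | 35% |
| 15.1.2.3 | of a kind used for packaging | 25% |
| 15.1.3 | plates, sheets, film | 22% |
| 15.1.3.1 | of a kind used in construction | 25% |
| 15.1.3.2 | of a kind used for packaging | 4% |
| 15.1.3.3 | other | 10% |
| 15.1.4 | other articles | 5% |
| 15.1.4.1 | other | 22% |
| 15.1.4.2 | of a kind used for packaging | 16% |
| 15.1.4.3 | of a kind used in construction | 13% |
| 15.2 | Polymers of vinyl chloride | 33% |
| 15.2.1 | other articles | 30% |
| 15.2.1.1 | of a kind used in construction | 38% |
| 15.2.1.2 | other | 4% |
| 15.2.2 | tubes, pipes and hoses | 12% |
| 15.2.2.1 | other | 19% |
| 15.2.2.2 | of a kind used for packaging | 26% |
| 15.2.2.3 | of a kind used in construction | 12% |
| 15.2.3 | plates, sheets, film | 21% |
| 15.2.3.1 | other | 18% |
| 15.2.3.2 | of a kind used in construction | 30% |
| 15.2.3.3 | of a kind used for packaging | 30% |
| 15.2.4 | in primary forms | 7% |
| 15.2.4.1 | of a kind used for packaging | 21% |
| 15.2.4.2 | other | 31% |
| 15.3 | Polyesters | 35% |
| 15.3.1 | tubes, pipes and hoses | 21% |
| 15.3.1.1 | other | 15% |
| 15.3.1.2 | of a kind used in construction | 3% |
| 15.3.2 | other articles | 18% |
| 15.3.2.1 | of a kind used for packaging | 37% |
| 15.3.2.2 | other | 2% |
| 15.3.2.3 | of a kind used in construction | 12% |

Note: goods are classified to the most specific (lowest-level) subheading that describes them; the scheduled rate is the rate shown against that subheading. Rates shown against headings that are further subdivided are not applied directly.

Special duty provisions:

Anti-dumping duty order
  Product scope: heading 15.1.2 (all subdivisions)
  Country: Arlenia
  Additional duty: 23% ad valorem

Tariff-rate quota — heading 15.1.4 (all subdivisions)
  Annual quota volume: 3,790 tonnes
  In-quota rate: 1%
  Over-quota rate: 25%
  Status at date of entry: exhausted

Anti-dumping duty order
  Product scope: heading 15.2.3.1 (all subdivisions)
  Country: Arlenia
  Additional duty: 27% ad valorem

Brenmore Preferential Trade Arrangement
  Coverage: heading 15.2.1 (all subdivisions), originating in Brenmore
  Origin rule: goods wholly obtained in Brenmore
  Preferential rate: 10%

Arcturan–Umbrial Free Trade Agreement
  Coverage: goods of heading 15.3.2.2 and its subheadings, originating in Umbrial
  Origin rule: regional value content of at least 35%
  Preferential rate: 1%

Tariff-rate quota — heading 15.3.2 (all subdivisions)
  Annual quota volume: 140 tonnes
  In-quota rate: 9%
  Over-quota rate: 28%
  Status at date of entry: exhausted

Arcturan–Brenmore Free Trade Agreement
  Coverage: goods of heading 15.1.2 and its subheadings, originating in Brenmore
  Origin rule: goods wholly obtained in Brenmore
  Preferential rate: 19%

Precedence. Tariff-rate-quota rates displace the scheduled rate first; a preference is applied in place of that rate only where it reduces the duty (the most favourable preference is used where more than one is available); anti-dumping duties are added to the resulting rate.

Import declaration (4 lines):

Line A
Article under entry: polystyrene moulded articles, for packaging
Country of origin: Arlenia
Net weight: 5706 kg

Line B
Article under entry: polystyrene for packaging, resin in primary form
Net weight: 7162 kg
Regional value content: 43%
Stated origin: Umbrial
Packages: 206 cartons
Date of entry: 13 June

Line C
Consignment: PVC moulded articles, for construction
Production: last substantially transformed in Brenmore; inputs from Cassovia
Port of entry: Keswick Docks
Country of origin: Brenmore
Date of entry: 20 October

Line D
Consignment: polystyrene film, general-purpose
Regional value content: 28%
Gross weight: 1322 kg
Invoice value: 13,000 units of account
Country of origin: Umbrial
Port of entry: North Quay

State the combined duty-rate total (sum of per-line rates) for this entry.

98%

Line A: polystyrene → 15.1; moulded articles → 15.1.4; for packaging → 15.1.4.2. Scheduled 16%. quota on 15.1.4 exhausted → over-quota 25%. → 25%.
Line B: polystyrene → 15.1; resin in primary form → 15.1.2; for packaging → 15.1.2.3. Scheduled 25%. Umbrial agreement on 15.3.2.2: 15.1.2.3 not covered. → 25%.
Line C: PVC → 15.2; moulded articles → 15.2.1; for construction → 15.2.1.1. Scheduled 38%. Brenmore agreement on 15.2.1: not wholly obtained; Brenmore agreement on 15.1.2: 15.2.1.1 not covered. → 38%.
Line D: polystyrene → 15.1; film → 15.1.3; general-purpose → 15.1.3.3. Scheduled 10%. Umbrial agreement on 15.3.2.2: 15.1.3.3 not covered. → 10%.
Sum: 25% + 25% + 38% + 10% = 98%.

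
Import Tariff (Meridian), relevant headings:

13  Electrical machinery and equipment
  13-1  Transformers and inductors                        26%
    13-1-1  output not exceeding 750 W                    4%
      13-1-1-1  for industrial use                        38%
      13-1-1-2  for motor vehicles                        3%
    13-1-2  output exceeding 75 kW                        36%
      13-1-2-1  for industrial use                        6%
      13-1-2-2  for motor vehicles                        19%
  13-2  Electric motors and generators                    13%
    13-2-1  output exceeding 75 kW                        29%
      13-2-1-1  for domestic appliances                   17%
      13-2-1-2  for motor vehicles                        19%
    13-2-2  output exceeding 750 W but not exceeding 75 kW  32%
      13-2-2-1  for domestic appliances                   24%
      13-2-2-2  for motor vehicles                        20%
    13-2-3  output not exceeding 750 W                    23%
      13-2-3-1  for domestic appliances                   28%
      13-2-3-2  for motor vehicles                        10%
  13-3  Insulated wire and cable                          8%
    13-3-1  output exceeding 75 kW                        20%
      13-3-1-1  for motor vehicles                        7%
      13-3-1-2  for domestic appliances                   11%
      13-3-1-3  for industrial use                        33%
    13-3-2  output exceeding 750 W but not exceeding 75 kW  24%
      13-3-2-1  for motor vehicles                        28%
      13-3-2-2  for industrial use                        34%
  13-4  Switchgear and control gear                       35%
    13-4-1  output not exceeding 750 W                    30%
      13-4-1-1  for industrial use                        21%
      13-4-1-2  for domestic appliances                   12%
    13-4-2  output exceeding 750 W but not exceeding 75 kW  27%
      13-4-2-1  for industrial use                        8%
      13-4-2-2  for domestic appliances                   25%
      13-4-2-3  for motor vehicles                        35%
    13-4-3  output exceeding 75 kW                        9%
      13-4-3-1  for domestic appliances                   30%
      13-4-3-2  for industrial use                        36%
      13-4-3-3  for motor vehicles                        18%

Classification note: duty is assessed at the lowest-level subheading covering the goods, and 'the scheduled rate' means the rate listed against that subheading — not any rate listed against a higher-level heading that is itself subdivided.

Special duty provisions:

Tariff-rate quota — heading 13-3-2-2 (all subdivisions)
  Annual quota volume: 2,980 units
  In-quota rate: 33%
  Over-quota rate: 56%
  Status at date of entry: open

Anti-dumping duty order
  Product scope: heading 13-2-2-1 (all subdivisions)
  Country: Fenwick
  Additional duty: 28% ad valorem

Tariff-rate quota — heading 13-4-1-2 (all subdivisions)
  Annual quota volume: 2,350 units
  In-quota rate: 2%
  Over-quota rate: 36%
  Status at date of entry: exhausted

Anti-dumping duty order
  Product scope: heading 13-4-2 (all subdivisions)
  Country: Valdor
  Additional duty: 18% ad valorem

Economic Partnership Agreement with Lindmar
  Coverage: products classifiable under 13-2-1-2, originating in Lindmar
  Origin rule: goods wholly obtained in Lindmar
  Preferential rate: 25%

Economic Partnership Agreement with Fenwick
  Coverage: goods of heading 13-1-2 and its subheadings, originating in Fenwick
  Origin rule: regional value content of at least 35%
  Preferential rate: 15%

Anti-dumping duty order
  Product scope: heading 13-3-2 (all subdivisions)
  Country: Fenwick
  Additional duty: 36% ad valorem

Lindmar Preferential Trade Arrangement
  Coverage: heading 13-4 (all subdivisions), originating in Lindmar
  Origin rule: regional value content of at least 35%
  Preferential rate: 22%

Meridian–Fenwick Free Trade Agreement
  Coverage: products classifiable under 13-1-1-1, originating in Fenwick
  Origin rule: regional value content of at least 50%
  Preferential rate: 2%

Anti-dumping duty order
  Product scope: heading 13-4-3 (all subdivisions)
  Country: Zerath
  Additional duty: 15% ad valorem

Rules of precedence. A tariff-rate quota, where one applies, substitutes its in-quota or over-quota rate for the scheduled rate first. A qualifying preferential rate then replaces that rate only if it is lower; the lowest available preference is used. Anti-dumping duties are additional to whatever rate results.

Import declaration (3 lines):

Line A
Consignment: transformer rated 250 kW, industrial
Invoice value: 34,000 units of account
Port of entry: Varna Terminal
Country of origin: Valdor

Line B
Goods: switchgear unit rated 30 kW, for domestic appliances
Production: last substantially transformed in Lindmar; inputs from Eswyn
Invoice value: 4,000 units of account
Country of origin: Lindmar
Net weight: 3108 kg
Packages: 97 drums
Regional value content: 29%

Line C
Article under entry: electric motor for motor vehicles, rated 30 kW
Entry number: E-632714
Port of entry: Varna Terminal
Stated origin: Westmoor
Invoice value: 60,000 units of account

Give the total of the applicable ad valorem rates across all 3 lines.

Line A: transformer → 13-1; rated 250 kW → 13-1-2; industrial → 13-1-2-1. Scheduled 6%. No special measure applies. → 6%.
Line B: switchgear unit → 13-4; rated 30 kW → 13-4-2; for domestic appliances → 13-4-2-2. Scheduled 25%. Lindmar agreement on 13-2-1-2: 13-4-2-2 not covered; Lindmar agreement on 13-4: RVC < 35%. → 25%.
Line C: electric motor → 13-2; rated 30 kW → 13-2-2; for motor vehicles → 13-2-2-2. Scheduled 20%. No special measure applies. → 20%.
Sum: 6% + 25% + 20% = 51%.

51%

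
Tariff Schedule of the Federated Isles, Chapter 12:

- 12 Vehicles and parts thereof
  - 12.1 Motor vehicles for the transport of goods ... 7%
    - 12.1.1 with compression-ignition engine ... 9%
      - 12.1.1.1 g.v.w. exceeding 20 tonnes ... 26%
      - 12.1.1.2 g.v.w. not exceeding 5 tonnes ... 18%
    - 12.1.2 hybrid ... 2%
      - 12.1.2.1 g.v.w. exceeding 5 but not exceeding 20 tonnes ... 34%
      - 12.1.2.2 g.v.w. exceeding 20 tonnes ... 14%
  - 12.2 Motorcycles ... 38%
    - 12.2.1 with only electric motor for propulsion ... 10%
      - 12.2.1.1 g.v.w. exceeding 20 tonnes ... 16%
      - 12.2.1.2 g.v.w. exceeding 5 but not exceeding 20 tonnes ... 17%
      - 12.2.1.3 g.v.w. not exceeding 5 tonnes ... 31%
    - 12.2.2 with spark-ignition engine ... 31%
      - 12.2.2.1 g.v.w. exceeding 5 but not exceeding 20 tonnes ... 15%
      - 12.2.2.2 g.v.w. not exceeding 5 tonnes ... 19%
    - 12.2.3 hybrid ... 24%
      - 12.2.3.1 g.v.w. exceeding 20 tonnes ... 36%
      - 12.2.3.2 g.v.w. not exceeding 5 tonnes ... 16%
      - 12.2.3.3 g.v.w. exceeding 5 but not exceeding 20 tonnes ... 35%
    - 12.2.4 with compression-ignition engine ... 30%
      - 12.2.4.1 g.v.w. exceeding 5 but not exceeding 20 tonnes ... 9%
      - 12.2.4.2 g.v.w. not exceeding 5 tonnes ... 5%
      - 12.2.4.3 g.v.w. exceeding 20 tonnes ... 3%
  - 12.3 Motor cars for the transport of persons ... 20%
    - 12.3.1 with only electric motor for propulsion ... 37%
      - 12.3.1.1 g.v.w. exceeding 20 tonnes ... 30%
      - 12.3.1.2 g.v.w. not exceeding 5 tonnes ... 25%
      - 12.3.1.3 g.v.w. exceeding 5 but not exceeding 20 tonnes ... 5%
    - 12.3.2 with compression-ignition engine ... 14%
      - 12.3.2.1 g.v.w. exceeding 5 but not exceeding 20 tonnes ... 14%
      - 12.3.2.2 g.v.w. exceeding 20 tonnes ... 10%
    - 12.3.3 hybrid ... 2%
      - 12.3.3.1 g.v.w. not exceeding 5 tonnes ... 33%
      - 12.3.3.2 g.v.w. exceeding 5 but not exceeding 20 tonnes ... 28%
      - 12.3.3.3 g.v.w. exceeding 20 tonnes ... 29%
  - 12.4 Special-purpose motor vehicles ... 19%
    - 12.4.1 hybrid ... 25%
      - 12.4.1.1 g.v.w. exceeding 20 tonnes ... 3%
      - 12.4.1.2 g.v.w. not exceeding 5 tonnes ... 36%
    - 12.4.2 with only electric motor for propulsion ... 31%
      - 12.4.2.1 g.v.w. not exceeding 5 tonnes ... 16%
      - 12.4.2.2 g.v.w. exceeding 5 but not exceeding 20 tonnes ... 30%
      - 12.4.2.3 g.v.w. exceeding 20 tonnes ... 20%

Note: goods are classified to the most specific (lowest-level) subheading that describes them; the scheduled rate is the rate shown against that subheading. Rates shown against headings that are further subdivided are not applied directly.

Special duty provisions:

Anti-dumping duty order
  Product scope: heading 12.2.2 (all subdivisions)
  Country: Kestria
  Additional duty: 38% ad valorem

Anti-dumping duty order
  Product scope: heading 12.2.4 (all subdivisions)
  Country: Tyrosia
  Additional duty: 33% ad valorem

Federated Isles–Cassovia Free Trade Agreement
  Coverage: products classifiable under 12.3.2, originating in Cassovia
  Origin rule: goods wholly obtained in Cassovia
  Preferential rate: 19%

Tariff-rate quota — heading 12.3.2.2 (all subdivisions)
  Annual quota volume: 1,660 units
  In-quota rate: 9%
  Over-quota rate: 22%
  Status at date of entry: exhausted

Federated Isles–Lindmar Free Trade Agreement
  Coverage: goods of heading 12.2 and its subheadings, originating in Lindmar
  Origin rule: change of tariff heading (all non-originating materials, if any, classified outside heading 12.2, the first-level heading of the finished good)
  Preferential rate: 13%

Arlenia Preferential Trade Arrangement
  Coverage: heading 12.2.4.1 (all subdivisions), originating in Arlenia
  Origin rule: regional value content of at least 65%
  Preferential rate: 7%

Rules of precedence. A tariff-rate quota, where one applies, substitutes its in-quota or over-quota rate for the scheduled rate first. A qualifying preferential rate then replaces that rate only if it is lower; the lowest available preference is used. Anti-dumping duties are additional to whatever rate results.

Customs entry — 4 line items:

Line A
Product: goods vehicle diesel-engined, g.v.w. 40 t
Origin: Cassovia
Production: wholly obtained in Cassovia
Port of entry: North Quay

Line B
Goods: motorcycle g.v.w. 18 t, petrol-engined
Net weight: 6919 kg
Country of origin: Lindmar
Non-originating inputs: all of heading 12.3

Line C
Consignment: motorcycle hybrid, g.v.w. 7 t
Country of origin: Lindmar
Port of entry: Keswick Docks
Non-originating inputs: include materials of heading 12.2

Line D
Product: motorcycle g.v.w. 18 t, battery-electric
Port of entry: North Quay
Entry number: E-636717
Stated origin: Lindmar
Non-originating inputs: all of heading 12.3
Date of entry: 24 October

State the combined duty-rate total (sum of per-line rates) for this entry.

87%

Line A: goods vehicle → 12.1; diesel-engined → 12.1.1; g.v.w. 40 t → 12.1.1.1. Scheduled 26%. Cassovia agreement on 12.3.2: 12.1.1.1 not covered. → 26%.
Line B: motorcycle → 12.2; petrol-engined → 12.2.2; g.v.w. 18 t → 12.2.2.1. Scheduled 15%. Lindmar agreement on 12.2: CTH met → 13% available; preferential 13%. → 13%.
Line C: motorcycle → 12.2; hybrid → 12.2.3; g.v.w. 7 t → 12.2.3.3. Scheduled 35%. Lindmar agreement on 12.2: CTH not met. → 35%.
Line D: motorcycle → 12.2; battery-electric → 12.2.1; g.v.w. 18 t → 12.2.1.2. Scheduled 17%. Lindmar agreement on 12.2: CTH met → 13% available; preferential 13%. → 13%.
Sum: 26% + 13% + 35% + 13% = 87%.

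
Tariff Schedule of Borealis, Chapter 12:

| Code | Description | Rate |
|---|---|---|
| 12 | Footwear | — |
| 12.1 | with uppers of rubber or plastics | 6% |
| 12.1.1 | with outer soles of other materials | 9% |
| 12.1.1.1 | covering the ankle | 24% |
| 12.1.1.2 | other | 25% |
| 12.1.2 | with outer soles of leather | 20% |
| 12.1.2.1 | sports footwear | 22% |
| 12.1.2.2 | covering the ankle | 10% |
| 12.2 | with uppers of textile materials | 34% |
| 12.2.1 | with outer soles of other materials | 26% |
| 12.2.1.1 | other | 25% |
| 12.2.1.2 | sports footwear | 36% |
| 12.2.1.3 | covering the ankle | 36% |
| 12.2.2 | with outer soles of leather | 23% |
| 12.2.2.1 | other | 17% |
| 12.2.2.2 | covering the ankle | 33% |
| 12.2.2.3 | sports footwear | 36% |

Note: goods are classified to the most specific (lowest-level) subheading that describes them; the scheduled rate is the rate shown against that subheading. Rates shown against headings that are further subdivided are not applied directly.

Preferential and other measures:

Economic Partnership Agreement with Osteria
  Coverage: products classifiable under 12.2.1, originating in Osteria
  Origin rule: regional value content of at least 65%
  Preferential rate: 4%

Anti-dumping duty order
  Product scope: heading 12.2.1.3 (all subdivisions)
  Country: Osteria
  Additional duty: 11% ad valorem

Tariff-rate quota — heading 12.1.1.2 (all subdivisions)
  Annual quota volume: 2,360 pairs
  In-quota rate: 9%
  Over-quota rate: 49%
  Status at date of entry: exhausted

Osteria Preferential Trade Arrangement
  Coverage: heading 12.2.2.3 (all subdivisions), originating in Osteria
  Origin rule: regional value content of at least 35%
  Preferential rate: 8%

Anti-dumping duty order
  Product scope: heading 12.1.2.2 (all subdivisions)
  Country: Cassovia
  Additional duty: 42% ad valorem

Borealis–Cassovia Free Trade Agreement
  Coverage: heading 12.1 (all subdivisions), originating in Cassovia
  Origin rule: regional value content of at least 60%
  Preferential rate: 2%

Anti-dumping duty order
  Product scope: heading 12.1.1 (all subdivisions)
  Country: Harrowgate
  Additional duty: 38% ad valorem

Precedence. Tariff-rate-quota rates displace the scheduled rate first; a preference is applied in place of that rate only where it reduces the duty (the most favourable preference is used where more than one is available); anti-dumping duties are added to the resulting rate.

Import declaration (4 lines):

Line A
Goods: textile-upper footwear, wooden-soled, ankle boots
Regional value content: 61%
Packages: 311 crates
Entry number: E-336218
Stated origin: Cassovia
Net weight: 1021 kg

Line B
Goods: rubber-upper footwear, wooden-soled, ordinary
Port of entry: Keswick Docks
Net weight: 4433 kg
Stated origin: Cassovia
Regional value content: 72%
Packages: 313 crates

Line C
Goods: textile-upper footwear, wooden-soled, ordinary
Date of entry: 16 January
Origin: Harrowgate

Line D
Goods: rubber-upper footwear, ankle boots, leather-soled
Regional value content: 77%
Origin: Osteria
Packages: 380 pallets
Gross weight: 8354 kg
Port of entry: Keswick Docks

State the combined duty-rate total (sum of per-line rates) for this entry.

Line A: textile-upper → 12.2; wooden-soled → 12.2.1; ankle boots → 12.2.1.3. Scheduled 36%. Cassovia agreement on 12.1: 12.2.1.3 not covered. → 36%.
Line B: rubber-upper → 12.1; wooden-soled → 12.1.1; ordinary → 12.1.1.2. Scheduled 25%. quota on 12.1.1.2 exhausted → over-quota 49%; Cassovia agreement on 12.1: RVC ≥ 60% → 2% available; preferential 2%. → 2%.
Line C: textile-upper → 12.2; wooden-soled → 12.2.1; ordinary → 12.2.1.1. Scheduled 25%. No special measure applies. → 25%.
Line D: rubber-upper → 12.1; leather-soled → 12.1.2; ankle boots → 12.1.2.2. Scheduled 10%. Osteria agreement on 12.2.1: 12.1.2.2 not covered; Osteria agreement on 12.2.2.3: 12.1.2.2 not covered. → 10%.
Sum: 36% + 2% + 25% + 10% = 73%.

73%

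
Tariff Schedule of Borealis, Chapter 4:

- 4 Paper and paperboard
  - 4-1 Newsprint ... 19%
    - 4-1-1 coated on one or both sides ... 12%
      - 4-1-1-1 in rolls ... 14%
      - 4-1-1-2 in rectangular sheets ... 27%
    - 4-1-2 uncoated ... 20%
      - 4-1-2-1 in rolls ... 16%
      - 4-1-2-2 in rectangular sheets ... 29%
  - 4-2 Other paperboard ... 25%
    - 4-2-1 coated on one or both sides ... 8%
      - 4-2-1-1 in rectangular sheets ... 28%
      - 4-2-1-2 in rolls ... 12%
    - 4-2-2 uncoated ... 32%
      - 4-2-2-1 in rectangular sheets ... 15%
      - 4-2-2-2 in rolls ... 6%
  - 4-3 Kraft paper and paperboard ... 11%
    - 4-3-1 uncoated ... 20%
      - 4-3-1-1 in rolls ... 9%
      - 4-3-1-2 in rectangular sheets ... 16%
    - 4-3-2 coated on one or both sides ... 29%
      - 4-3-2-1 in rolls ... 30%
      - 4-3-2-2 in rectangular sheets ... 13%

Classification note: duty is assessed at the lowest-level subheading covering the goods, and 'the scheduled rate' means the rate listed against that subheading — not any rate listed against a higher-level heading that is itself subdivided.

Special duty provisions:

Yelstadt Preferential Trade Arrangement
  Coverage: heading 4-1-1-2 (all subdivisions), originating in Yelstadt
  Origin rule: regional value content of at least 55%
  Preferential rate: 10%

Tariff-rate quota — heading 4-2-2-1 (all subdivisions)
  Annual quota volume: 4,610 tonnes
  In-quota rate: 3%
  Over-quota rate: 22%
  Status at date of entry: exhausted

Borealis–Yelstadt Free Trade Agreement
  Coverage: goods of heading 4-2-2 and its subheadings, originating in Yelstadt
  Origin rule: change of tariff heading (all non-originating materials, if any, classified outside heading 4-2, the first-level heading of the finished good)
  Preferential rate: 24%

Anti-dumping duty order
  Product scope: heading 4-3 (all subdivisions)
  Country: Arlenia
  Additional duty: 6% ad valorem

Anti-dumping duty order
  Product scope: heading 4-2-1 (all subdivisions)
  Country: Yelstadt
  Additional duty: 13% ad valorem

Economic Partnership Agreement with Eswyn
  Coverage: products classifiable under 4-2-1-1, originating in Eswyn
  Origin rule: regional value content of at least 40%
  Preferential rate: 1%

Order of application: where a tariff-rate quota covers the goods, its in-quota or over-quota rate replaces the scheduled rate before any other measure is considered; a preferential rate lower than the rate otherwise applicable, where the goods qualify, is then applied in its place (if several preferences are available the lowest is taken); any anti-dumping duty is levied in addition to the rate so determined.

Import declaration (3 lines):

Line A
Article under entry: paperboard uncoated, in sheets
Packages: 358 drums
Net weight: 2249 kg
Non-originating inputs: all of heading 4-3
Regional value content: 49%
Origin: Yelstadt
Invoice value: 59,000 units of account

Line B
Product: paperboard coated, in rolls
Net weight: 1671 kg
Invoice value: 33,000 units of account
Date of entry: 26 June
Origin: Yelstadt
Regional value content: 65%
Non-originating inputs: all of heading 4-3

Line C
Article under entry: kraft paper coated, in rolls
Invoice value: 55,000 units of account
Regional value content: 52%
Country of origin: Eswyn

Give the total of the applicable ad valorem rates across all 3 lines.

77%

Line A: paperboard → 4-2; uncoated → 4-2-2; in sheets → 4-2-2-1. Scheduled 15%. quota on 4-2-2-1 exhausted → over-quota 22%; Yelstadt agreement on 4-1-1-2: 4-2-2-1 not covered; Yelstadt agreement on 4-2-2: CTH met → 24% available; preference 24% not lower than 22% → no reduction. → 22%.
Line B: paperboard → 4-2; coated → 4-2-1; in rolls → 4-2-1-2. Scheduled 12%. Yelstadt agreement on 4-1-1-2: 4-2-1-2 not covered; Yelstadt agreement on 4-2-2: 4-2-1-2 not covered; anti-dumping (Yelstadt, 4-2-1): +13%; total 12% + 13% = 25%. → 25%.
Line C: kraft paper → 4-3; coated → 4-3-2; in rolls → 4-3-2-1. Scheduled 30%. Eswyn agreement on 4-2-1-1: 4-3-2-1 not covered. → 30%.
Sum: 22% + 25% + 30% = 77%.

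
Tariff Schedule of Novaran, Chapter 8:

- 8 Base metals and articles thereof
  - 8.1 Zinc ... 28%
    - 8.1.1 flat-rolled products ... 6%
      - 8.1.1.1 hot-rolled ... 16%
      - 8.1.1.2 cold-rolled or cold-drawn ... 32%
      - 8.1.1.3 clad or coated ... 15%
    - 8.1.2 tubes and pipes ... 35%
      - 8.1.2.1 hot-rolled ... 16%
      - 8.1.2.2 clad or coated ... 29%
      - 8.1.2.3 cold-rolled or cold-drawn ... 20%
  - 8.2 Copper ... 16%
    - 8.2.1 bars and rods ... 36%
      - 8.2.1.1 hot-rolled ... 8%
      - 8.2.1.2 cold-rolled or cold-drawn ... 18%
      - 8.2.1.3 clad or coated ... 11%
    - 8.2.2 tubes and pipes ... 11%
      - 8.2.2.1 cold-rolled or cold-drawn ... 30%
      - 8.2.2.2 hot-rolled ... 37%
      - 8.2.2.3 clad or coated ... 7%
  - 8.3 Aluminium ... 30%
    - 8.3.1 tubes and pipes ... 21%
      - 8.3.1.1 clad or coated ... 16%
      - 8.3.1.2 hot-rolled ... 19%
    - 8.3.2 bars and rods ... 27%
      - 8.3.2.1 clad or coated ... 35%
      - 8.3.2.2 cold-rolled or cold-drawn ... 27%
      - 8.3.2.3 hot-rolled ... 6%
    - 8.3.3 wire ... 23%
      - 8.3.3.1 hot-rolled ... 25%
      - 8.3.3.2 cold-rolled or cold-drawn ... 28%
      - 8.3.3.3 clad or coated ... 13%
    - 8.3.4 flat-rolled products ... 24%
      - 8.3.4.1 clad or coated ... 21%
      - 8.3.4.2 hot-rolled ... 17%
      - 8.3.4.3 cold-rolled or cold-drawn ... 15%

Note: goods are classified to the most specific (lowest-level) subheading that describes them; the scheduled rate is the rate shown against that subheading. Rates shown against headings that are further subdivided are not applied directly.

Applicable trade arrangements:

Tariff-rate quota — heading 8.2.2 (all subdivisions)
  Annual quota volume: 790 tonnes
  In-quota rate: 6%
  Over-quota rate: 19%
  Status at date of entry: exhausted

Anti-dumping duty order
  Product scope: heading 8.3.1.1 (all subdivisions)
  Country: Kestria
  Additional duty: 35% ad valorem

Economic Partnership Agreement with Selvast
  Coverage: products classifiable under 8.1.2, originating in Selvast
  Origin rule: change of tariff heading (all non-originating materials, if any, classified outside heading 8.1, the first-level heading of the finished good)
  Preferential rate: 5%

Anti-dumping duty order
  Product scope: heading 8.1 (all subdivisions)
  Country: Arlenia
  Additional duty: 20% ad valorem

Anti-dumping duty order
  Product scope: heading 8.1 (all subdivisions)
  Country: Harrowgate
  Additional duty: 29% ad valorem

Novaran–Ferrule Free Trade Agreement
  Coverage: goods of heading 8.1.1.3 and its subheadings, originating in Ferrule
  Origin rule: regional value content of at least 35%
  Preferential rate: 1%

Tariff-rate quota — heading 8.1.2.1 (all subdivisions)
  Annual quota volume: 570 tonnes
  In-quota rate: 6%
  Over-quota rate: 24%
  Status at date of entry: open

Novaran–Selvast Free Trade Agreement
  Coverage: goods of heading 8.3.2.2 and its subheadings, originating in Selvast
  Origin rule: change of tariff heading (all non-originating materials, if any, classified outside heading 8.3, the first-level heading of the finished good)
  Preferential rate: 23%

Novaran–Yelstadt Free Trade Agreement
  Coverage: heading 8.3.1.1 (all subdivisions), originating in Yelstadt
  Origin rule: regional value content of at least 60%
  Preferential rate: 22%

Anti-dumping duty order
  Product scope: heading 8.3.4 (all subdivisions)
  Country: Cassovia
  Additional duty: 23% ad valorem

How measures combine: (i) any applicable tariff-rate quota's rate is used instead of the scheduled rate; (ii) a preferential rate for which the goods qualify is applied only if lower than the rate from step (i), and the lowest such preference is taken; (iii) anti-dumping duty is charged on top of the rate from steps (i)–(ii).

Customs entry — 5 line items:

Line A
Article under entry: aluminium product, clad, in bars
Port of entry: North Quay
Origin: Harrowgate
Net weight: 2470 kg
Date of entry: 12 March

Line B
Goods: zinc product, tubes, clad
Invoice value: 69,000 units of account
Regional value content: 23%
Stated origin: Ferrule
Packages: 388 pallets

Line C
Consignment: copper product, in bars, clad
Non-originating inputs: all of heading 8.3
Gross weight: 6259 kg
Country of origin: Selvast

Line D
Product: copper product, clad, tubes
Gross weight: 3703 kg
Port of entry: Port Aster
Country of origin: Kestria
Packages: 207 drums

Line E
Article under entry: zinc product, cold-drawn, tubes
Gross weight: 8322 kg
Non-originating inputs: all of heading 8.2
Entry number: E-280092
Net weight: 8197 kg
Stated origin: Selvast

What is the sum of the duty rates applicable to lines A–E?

Line A: aluminium → 8.3; in bars → 8.3.2; clad → 8.3.2.1. Scheduled 35%. No special measure applies. → 35%.
Line B: zinc → 8.1; tubes → 8.1.2; clad → 8.1.2.2. Scheduled 29%. Ferrule agreement on 8.1.1.3: 8.1.2.2 not covered. → 29%.
Line C: copper → 8.2; in bars → 8.2.1; clad → 8.2.1.3. Scheduled 11%. Selvast agreement on 8.1.2: 8.2.1.3 not covered; Selvast agreement on 8.3.2.2: 8.2.1.3 not covered. → 11%.
Line D: copper → 8.2; tubes → 8.2.2; clad → 8.2.2.3. Scheduled 7%. quota on 8.2.2 exhausted → over-quota 19%. → 19%.
Line E: zinc → 8.1; tubes → 8.1.2; cold-drawn → 8.1.2.3. Scheduled 20%. Selvast agreement on 8.1.2: CTH met → 5% available; Selvast agreement on 8.3.2.2: 8.1.2.3 not covered; preferential 5%. → 5%.
Sum: 35% + 29% + 11% + 19% + 5% = 99%.

99%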